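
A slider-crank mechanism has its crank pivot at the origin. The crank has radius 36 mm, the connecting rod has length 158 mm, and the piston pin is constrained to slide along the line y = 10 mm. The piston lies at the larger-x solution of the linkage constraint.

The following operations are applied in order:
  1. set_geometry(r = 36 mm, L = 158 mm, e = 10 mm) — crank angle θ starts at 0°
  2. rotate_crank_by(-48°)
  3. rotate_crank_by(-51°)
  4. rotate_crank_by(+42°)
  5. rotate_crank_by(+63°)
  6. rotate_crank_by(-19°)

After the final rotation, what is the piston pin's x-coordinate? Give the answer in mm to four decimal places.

set_geometry: r = 36 mm, L = 158 mm, e = 10 mm; θ ← 0°
rotate_crank_by(-48°): θ ← 0° -48° = -48°
rotate_crank_by(-51°): θ ← -48° -51° = -99°
rotate_crank_by(+42°): θ ← -99° +42° = -57°
rotate_crank_by(+63°): θ ← -57° +63° = 6°
rotate_crank_by(-19°): θ ← 6° -19° = -13°
crank pin P = (r cos θ, r sin θ) = (35.077322, -8.098238)
h = r sin θ − e = -8.098238 − 10 = -18.098238
x = r cos θ + √(L² − h²) = 35.077322 + √(24964.0 − 327.5462) = 35.077322 + 156.960039 = 192.037361

192.0374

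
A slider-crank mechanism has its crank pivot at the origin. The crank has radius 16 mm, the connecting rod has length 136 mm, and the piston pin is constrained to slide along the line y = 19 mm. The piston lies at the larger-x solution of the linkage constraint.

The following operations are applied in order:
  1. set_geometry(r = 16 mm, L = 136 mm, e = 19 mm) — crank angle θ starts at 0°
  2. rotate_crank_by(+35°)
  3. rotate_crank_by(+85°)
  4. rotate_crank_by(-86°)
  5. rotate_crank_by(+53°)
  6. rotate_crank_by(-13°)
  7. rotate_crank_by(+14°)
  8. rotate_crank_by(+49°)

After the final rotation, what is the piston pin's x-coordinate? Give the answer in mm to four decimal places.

set_geometry: r = 16 mm, L = 136 mm, e = 19 mm; θ ← 0°
rotate_crank_by(+35°): θ ← 0° +35° = 35°
rotate_crank_by(+85°): θ ← 35° +85° = 120°
rotate_crank_by(-86°): θ ← 120° -86° = 34°
rotate_crank_by(+53°): θ ← 34° +53° = 87°
rotate_crank_by(-13°): θ ← 87° -13° = 74°
rotate_crank_by(+14°): θ ← 74° +14° = 88°
rotate_crank_by(+49°): θ ← 88° +49° = 137°
crank pin P = (r cos θ, r sin θ) = (-11.701659, 10.911974)
h = r sin θ − e = 10.911974 − 19 = -8.088026
x = r cos θ + √(L² − h²) = -11.701659 + √(18496.0 − 65.4162) = -11.701659 + 135.759286 = 124.057627

124.0576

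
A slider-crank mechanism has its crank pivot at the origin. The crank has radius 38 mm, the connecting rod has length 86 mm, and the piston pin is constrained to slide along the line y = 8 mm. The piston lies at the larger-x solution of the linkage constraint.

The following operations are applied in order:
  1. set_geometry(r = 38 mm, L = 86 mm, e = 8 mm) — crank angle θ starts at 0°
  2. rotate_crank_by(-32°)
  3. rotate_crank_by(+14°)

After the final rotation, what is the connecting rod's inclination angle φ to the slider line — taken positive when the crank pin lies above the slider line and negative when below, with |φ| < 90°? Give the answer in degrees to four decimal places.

-13.2715

set_geometry: r = 38 mm, L = 86 mm, e = 8 mm; θ ← 0°
rotate_crank_by(-32°): θ ← 0° -32° = -32°
rotate_crank_by(+14°): θ ← -32° +14° = -18°
crank pin P = (r cos θ, r sin θ) = (36.140148, -11.742646)
h = r sin θ − e = -11.742646 − 8 = -19.742646
sin φ = h / L = -19.742646 / 86 = -0.22956565
φ = arcsin(-0.22956565) = -13.271501°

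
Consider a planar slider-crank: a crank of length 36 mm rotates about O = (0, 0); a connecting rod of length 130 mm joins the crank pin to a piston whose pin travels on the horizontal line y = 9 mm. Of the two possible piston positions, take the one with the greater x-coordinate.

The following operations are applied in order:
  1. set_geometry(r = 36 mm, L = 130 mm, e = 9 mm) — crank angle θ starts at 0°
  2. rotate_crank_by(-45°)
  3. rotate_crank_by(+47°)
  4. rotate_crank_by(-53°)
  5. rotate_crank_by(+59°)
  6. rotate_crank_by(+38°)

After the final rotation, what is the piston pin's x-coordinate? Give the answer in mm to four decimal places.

153.9050

set_geometry: r = 36 mm, L = 130 mm, e = 9 mm; θ ← 0°
rotate_crank_by(-45°): θ ← 0° -45° = -45°
rotate_crank_by(+47°): θ ← -45° +47° = 2°
rotate_crank_by(-53°): θ ← 2° -53° = -51°
rotate_crank_by(+59°): θ ← -51° +59° = 8°
rotate_crank_by(+38°): θ ← 8° +38° = 46°
crank pin P = (r cos θ, r sin θ) = (25.007701, 25.896233)
h = r sin θ − e = 25.896233 − 9 = 16.896233
x = r cos θ + √(L² − h²) = 25.007701 + √(16900.0 − 285.4827) = 25.007701 + 128.897313 = 153.905014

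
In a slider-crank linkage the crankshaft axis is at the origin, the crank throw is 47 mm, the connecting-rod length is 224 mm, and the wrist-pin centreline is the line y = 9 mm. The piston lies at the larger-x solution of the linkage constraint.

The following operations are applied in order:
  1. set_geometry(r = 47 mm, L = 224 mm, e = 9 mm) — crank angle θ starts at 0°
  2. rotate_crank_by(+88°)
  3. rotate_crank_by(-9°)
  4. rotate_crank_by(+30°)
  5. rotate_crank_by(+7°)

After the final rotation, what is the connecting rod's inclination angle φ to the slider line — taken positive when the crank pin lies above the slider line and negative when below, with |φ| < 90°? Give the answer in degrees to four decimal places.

set_geometry: r = 47 mm, L = 224 mm, e = 9 mm; θ ← 0°
rotate_crank_by(+88°): θ ← 0° +88° = 88°
rotate_crank_by(-9°): θ ← 88° -9° = 79°
rotate_crank_by(+30°): θ ← 79° +30° = 109°
rotate_crank_by(+7°): θ ← 109° +7° = 116°
crank pin P = (r cos θ, r sin θ) = (-20.603444, 42.243320)
h = r sin θ − e = 42.243320 − 9 = 33.243320
sin φ = h / L = 33.243320 / 224 = 0.14840768
φ = arcsin(0.14840768) = 8.534661°

8.5347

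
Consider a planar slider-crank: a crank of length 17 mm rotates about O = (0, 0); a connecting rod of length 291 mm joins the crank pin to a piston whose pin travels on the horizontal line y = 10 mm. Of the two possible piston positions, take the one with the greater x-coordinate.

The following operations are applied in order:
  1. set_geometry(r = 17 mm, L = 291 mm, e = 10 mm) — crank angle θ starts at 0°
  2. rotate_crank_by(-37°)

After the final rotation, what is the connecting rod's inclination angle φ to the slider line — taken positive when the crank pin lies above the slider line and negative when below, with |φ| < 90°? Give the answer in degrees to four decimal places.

-3.9865

set_geometry: r = 17 mm, L = 291 mm, e = 10 mm; θ ← 0°
rotate_crank_by(-37°): θ ← 0° -37° = -37°
crank pin P = (r cos θ, r sin θ) = (13.576804, -10.230855)
h = r sin θ − e = -10.230855 − 10 = -20.230855
sin φ = h / L = -20.230855 / 291 = -0.06952184
φ = arcsin(-0.06952184) = -3.986524°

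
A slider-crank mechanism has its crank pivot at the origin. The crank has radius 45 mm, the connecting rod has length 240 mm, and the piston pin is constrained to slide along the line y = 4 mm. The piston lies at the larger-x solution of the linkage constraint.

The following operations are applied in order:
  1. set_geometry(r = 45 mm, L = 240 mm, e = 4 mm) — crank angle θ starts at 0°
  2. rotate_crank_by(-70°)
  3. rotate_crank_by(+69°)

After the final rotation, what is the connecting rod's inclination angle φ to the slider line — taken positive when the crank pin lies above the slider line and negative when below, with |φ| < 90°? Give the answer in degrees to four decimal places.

set_geometry: r = 45 mm, L = 240 mm, e = 4 mm; θ ← 0°
rotate_crank_by(-70°): θ ← 0° -70° = -70°
rotate_crank_by(+69°): θ ← -70° +69° = -1°
crank pin P = (r cos θ, r sin θ) = (44.993146, -0.785358)
h = r sin θ − e = -0.785358 − 4 = -4.785358
sin φ = h / L = -4.785358 / 240 = -0.01993899
φ = arcsin(-0.01993899) = -1.142496°

-1.1425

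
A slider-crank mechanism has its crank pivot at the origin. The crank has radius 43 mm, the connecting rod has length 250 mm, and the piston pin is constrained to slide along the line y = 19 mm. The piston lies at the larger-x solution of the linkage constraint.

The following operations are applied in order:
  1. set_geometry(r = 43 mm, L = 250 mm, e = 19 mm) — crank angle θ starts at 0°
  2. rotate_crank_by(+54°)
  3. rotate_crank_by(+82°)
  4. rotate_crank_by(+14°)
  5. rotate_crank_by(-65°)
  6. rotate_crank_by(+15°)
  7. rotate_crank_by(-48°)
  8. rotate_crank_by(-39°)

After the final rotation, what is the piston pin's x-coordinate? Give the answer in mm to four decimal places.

set_geometry: r = 43 mm, L = 250 mm, e = 19 mm; θ ← 0°
rotate_crank_by(+54°): θ ← 0° +54° = 54°
rotate_crank_by(+82°): θ ← 54° +82° = 136°
rotate_crank_by(+14°): θ ← 136° +14° = 150°
rotate_crank_by(-65°): θ ← 150° -65° = 85°
rotate_crank_by(+15°): θ ← 85° +15° = 100°
rotate_crank_by(-48°): θ ← 100° -48° = 52°
rotate_crank_by(-39°): θ ← 52° -39° = 13°
crank pin P = (r cos θ, r sin θ) = (41.897913, 9.672895)
h = r sin θ − e = 9.672895 − 19 = -9.327105
x = r cos θ + √(L² − h²) = 41.897913 + √(62500.0 − 86.9949) = 41.897913 + 249.825950 = 291.723862

291.7239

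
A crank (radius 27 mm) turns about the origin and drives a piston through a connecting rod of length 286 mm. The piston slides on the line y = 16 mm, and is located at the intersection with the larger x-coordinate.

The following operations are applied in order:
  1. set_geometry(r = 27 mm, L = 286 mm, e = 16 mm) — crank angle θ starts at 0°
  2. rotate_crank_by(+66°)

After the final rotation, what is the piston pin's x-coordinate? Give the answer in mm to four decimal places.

set_geometry: r = 27 mm, L = 286 mm, e = 16 mm; θ ← 0°
rotate_crank_by(+66°): θ ← 0° +66° = 66°
crank pin P = (r cos θ, r sin θ) = (10.981889, 24.665727)
h = r sin θ − e = 24.665727 − 16 = 8.665727
x = r cos θ + √(L² − h²) = 10.981889 + √(81796.0 − 75.0948) = 10.981889 + 285.868685 = 296.850575

296.8506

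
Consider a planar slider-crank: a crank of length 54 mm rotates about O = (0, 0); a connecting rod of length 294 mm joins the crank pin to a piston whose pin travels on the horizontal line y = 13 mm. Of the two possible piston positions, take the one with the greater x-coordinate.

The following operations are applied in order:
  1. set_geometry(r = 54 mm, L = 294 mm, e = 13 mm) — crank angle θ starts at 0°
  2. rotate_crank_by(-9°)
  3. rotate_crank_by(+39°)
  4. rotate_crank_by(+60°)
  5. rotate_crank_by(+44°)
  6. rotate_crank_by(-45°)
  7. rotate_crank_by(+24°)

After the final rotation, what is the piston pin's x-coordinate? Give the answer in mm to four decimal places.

set_geometry: r = 54 mm, L = 294 mm, e = 13 mm; θ ← 0°
rotate_crank_by(-9°): θ ← 0° -9° = -9°
rotate_crank_by(+39°): θ ← -9° +39° = 30°
rotate_crank_by(+60°): θ ← 30° +60° = 90°
rotate_crank_by(+44°): θ ← 90° +44° = 134°
rotate_crank_by(-45°): θ ← 134° -45° = 89°
rotate_crank_by(+24°): θ ← 89° +24° = 113°
crank pin P = (r cos θ, r sin θ) = (-21.099481, 49.707262)
h = r sin θ − e = 49.707262 − 13 = 36.707262
x = r cos θ + √(L² − h²) = -21.099481 + √(86436.0 − 1347.4231) = -21.099481 + 291.699463 = 270.599982

270.6000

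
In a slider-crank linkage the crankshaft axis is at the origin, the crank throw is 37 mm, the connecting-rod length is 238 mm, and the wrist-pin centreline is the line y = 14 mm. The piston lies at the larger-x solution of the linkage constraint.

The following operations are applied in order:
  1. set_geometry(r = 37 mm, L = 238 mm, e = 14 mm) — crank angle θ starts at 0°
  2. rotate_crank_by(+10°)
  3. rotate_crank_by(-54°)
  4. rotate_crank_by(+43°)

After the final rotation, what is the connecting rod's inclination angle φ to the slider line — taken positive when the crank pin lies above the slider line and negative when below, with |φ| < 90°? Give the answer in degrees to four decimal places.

set_geometry: r = 37 mm, L = 238 mm, e = 14 mm; θ ← 0°
rotate_crank_by(+10°): θ ← 0° +10° = 10°
rotate_crank_by(-54°): θ ← 10° -54° = -44°
rotate_crank_by(+43°): θ ← -44° +43° = -1°
crank pin P = (r cos θ, r sin θ) = (36.994365, -0.645739)
h = r sin θ − e = -0.645739 − 14 = -14.645739
sin φ = h / L = -14.645739 / 238 = -0.06153672
φ = arcsin(-0.06153672) = -3.528023°

-3.5280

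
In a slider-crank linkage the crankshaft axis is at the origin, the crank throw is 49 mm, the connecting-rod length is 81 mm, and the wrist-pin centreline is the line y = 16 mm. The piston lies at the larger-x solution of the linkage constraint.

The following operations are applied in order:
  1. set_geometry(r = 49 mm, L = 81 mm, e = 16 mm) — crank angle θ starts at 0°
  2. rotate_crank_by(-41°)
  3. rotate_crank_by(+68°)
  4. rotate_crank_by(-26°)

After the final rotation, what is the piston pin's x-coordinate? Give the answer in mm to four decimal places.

set_geometry: r = 49 mm, L = 81 mm, e = 16 mm; θ ← 0°
rotate_crank_by(-41°): θ ← 0° -41° = -41°
rotate_crank_by(+68°): θ ← -41° +68° = 27°
rotate_crank_by(-26°): θ ← 27° -26° = 1°
crank pin P = (r cos θ, r sin θ) = (48.992537, 0.855168)
h = r sin θ − e = 0.855168 − 16 = -15.144832
x = r cos θ + √(L² − h²) = 48.992537 + √(6561.0 − 229.3659) = 48.992537 + 79.571566 = 128.564103

128.5641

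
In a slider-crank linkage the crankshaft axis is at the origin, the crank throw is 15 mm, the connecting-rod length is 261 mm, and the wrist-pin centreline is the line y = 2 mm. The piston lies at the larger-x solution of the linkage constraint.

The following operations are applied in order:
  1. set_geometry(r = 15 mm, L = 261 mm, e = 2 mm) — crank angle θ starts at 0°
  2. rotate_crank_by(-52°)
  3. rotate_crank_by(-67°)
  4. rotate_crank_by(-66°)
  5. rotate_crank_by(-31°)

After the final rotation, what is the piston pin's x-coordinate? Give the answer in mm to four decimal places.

248.7757

set_geometry: r = 15 mm, L = 261 mm, e = 2 mm; θ ← 0°
rotate_crank_by(-52°): θ ← 0° -52° = -52°
rotate_crank_by(-67°): θ ← -52° -67° = -119°
rotate_crank_by(-66°): θ ← -119° -66° = -185°
rotate_crank_by(-31°): θ ← -185° -31° = -216°
crank pin P = (r cos θ, r sin θ) = (-12.135255, 8.816779)
h = r sin θ − e = 8.816779 − 2 = 6.816779
x = r cos θ + √(L² − h²) = -12.135255 + √(68121.0 − 46.4685) = -12.135255 + 260.910965 = 248.775710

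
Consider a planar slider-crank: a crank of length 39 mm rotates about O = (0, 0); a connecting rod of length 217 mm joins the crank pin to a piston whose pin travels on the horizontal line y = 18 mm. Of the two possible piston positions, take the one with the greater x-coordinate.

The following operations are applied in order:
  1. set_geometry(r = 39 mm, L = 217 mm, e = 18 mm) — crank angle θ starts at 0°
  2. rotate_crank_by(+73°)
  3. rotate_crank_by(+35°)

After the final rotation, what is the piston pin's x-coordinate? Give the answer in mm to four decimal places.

204.1069

set_geometry: r = 39 mm, L = 217 mm, e = 18 mm; θ ← 0°
rotate_crank_by(+73°): θ ← 0° +73° = 73°
rotate_crank_by(+35°): θ ← 73° +35° = 108°
crank pin P = (r cos θ, r sin θ) = (-12.051663, 37.091204)
h = r sin θ − e = 37.091204 − 18 = 19.091204
x = r cos θ + √(L² − h²) = -12.051663 + √(47089.0 − 364.4741) = -12.051663 + 216.158567 = 204.106904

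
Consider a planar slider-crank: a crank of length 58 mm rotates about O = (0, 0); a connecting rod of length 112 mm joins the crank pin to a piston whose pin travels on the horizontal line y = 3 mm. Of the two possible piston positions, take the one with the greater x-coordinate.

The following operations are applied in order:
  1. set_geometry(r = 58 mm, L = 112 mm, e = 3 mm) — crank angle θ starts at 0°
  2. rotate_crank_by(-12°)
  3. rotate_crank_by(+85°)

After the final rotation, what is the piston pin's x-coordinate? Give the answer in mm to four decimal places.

set_geometry: r = 58 mm, L = 112 mm, e = 3 mm; θ ← 0°
rotate_crank_by(-12°): θ ← 0° -12° = -12°
rotate_crank_by(+85°): θ ← -12° +85° = 73°
crank pin P = (r cos θ, r sin θ) = (16.957559, 55.465676)
h = r sin θ − e = 55.465676 − 3 = 52.465676
x = r cos θ + √(L² − h²) = 16.957559 + √(12544.0 − 2752.6471) = 16.957559 + 98.951265 = 115.908824

115.9088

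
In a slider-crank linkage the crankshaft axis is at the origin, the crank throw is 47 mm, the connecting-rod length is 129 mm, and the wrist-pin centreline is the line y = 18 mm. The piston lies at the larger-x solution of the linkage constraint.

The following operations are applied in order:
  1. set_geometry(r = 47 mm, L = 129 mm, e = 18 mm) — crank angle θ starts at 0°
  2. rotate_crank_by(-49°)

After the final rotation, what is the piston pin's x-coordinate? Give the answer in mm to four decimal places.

148.2307

set_geometry: r = 47 mm, L = 129 mm, e = 18 mm; θ ← 0°
rotate_crank_by(-49°): θ ← 0° -49° = -49°
crank pin P = (r cos θ, r sin θ) = (30.834774, -35.471350)
h = r sin θ − e = -35.471350 − 18 = -53.471350
x = r cos θ + √(L² − h²) = 30.834774 + √(16641.0 − 2859.1853) = 30.834774 + 117.395974 = 148.230748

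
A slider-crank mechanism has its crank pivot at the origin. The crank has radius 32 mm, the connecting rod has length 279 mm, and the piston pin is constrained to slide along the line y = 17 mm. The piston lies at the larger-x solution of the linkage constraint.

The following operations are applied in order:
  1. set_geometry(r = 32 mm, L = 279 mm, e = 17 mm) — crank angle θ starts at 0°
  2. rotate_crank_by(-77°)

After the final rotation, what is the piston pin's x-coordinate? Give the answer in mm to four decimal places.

282.0069

set_geometry: r = 32 mm, L = 279 mm, e = 17 mm; θ ← 0°
rotate_crank_by(-77°): θ ← 0° -77° = -77°
crank pin P = (r cos θ, r sin θ) = (7.198434, -31.179842)
h = r sin θ − e = -31.179842 − 17 = -48.179842
x = r cos θ + √(L² − h²) = 7.198434 + √(77841.0 − 2321.2972) = 7.198434 + 274.808484 = 282.006918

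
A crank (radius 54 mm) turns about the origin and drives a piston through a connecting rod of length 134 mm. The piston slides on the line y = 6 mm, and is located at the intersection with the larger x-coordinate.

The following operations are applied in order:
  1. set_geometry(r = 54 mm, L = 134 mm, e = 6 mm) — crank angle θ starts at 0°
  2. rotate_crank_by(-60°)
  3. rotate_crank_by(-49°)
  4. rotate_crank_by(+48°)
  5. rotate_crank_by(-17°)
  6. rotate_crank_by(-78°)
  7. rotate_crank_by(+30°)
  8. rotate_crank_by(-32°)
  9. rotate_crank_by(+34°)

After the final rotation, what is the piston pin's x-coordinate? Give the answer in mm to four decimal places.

93.8141

set_geometry: r = 54 mm, L = 134 mm, e = 6 mm; θ ← 0°
rotate_crank_by(-60°): θ ← 0° -60° = -60°
rotate_crank_by(-49°): θ ← -60° -49° = -109°
rotate_crank_by(+48°): θ ← -109° +48° = -61°
rotate_crank_by(-17°): θ ← -61° -17° = -78°
rotate_crank_by(-78°): θ ← -78° -78° = -156°
rotate_crank_by(+30°): θ ← -156° +30° = -126°
rotate_crank_by(-32°): θ ← -126° -32° = -158°
rotate_crank_by(+34°): θ ← -158° +34° = -124°
crank pin P = (r cos θ, r sin θ) = (-30.196417, -44.768029)
h = r sin θ − e = -44.768029 − 6 = -50.768029
x = r cos θ + √(L² − h²) = -30.196417 + √(17956.0 − 2577.3928) = -30.196417 + 124.010513 = 93.814096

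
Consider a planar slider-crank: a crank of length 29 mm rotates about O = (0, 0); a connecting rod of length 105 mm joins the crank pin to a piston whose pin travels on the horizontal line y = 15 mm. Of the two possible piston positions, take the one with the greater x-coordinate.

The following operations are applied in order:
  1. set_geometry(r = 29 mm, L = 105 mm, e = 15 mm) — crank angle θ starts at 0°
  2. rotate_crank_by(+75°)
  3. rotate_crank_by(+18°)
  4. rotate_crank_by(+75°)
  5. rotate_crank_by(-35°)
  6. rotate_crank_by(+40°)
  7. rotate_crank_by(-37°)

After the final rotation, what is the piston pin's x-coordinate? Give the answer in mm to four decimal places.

84.0130

set_geometry: r = 29 mm, L = 105 mm, e = 15 mm; θ ← 0°
rotate_crank_by(+75°): θ ← 0° +75° = 75°
rotate_crank_by(+18°): θ ← 75° +18° = 93°
rotate_crank_by(+75°): θ ← 93° +75° = 168°
rotate_crank_by(-35°): θ ← 168° -35° = 133°
rotate_crank_by(+40°): θ ← 133° +40° = 173°
rotate_crank_by(-37°): θ ← 173° -37° = 136°
crank pin P = (r cos θ, r sin θ) = (-20.860854, 20.145093)
h = r sin θ − e = 20.145093 − 15 = 5.145093
x = r cos θ + √(L² − h²) = -20.860854 + √(11025.0 − 26.4720) = -20.860854 + 104.873867 = 84.013013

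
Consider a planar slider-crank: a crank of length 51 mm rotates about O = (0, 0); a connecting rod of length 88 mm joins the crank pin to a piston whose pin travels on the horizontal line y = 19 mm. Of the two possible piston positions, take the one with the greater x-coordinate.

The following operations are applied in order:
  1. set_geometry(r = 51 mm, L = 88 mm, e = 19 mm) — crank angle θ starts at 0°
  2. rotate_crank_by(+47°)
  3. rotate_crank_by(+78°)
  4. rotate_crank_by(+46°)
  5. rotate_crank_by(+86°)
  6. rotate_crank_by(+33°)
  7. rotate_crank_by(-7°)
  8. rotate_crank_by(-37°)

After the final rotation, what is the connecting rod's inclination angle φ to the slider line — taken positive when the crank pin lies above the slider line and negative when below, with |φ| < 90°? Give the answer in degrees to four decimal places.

-48.1892

set_geometry: r = 51 mm, L = 88 mm, e = 19 mm; θ ← 0°
rotate_crank_by(+47°): θ ← 0° +47° = 47°
rotate_crank_by(+78°): θ ← 47° +78° = 125°
rotate_crank_by(+46°): θ ← 125° +46° = 171°
rotate_crank_by(+86°): θ ← 171° +86° = 257°
rotate_crank_by(+33°): θ ← 257° +33° = 290°
rotate_crank_by(-7°): θ ← 290° -7° = 283°
rotate_crank_by(-37°): θ ← 283° -37° = 246°
crank pin P = (r cos θ, r sin θ) = (-20.743569, -46.590818)
h = r sin θ − e = -46.590818 − 19 = -65.590818
sin φ = h / L = -65.590818 / 88 = -0.74535021
φ = arcsin(-0.74535021) = -48.189188°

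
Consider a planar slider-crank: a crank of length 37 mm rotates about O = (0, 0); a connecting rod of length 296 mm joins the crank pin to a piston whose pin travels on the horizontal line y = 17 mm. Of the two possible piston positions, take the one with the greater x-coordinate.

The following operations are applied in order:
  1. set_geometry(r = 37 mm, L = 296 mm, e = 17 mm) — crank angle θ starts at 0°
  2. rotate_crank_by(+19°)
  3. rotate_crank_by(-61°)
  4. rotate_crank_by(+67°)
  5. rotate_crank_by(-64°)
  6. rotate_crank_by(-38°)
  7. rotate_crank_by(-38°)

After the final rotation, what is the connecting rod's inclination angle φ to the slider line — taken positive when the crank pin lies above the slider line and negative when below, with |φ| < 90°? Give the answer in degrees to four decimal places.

-9.8297

set_geometry: r = 37 mm, L = 296 mm, e = 17 mm; θ ← 0°
rotate_crank_by(+19°): θ ← 0° +19° = 19°
rotate_crank_by(-61°): θ ← 19° -61° = -42°
rotate_crank_by(+67°): θ ← -42° +67° = 25°
rotate_crank_by(-64°): θ ← 25° -64° = -39°
rotate_crank_by(-38°): θ ← -39° -38° = -77°
rotate_crank_by(-38°): θ ← -77° -38° = -115°
crank pin P = (r cos θ, r sin θ) = (-15.636876, -33.533388)
h = r sin θ − e = -33.533388 − 17 = -50.533388
sin φ = h / L = -50.533388 / 296 = -0.17072091
φ = arcsin(-0.17072091) = -9.829737°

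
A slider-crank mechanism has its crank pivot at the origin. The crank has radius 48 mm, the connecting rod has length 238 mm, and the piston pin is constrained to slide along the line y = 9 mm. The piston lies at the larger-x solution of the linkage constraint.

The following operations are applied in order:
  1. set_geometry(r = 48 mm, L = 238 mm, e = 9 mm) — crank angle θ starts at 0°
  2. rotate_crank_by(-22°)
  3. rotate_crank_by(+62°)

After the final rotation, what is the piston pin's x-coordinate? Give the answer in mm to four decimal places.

273.7647

set_geometry: r = 48 mm, L = 238 mm, e = 9 mm; θ ← 0°
rotate_crank_by(-22°): θ ← 0° -22° = -22°
rotate_crank_by(+62°): θ ← -22° +62° = 40°
crank pin P = (r cos θ, r sin θ) = (36.770133, 30.853805)
h = r sin θ − e = 30.853805 − 9 = 21.853805
x = r cos θ + √(L² − h²) = 36.770133 + √(56644.0 − 477.5888) = 36.770133 + 236.994538 = 273.764672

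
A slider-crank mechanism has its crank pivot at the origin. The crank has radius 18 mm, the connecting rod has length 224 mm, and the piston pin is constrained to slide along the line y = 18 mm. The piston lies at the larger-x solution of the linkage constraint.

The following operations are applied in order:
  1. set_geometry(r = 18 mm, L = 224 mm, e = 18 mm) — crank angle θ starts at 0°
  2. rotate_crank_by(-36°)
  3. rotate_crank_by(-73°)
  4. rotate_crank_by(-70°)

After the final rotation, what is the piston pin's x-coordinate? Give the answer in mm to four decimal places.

set_geometry: r = 18 mm, L = 224 mm, e = 18 mm; θ ← 0°
rotate_crank_by(-36°): θ ← 0° -36° = -36°
rotate_crank_by(-73°): θ ← -36° -73° = -109°
rotate_crank_by(-70°): θ ← -109° -70° = -179°
crank pin P = (r cos θ, r sin θ) = (-17.997259, -0.314143)
h = r sin θ − e = -0.314143 − 18 = -18.314143
x = r cos θ + √(L² − h²) = -17.997259 + √(50176.0 − 335.4078) = -17.997259 + 223.250066 = 205.252808

205.2528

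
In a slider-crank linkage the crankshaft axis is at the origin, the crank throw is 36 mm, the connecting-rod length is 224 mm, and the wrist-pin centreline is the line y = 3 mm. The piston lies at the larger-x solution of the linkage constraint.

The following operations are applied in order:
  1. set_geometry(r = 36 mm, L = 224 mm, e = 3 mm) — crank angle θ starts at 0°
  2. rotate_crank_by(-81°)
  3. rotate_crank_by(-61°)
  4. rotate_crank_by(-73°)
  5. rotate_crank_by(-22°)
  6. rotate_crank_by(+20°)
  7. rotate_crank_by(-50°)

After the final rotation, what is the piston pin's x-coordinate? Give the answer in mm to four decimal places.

set_geometry: r = 36 mm, L = 224 mm, e = 3 mm; θ ← 0°
rotate_crank_by(-81°): θ ← 0° -81° = -81°
rotate_crank_by(-61°): θ ← -81° -61° = -142°
rotate_crank_by(-73°): θ ← -142° -73° = -215°
rotate_crank_by(-22°): θ ← -215° -22° = -237°
rotate_crank_by(+20°): θ ← -237° +20° = -217°
rotate_crank_by(-50°): θ ← -217° -50° = -267°
crank pin P = (r cos θ, r sin θ) = (-1.884094, 35.950663)
h = r sin θ − e = 35.950663 − 3 = 32.950663
x = r cos θ + √(L² − h²) = -1.884094 + √(50176.0 − 1085.7462) = -1.884094 + 221.563205 = 219.679111

219.6791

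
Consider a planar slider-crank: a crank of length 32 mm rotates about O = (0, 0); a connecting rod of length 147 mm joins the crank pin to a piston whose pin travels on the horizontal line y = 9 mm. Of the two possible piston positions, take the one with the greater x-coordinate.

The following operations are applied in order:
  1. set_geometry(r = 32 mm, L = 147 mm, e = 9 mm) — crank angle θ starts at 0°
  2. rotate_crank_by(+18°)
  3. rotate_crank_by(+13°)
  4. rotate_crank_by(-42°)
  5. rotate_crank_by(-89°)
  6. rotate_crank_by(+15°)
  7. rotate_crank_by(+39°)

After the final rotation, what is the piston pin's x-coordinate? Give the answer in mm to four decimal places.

165.6996

set_geometry: r = 32 mm, L = 147 mm, e = 9 mm; θ ← 0°
rotate_crank_by(+18°): θ ← 0° +18° = 18°
rotate_crank_by(+13°): θ ← 18° +13° = 31°
rotate_crank_by(-42°): θ ← 31° -42° = -11°
rotate_crank_by(-89°): θ ← -11° -89° = -100°
rotate_crank_by(+15°): θ ← -100° +15° = -85°
rotate_crank_by(+39°): θ ← -85° +39° = -46°
crank pin P = (r cos θ, r sin θ) = (22.229068, -23.018874)
h = r sin θ − e = -23.018874 − 9 = -32.018874
x = r cos θ + √(L² − h²) = 22.229068 + √(21609.0 − 1025.2083) = 22.229068 + 143.470526 = 165.699594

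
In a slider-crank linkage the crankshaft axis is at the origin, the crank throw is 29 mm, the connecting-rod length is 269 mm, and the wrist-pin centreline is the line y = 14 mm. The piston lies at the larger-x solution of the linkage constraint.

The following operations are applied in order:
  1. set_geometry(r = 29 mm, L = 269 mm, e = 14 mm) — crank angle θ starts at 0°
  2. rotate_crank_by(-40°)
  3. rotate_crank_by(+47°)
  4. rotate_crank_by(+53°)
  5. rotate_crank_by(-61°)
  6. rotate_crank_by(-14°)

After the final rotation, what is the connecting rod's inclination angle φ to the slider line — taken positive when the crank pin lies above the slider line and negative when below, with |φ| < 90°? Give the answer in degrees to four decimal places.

set_geometry: r = 29 mm, L = 269 mm, e = 14 mm; θ ← 0°
rotate_crank_by(-40°): θ ← 0° -40° = -40°
rotate_crank_by(+47°): θ ← -40° +47° = 7°
rotate_crank_by(+53°): θ ← 7° +53° = 60°
rotate_crank_by(-61°): θ ← 60° -61° = -1°
rotate_crank_by(-14°): θ ← -1° -14° = -15°
crank pin P = (r cos θ, r sin θ) = (28.011849, -7.505752)
h = r sin θ − e = -7.505752 − 14 = -21.505752
sin φ = h / L = -21.505752 / 269 = -0.07994703
φ = arcsin(-0.07994703) = -4.585521°

-4.5855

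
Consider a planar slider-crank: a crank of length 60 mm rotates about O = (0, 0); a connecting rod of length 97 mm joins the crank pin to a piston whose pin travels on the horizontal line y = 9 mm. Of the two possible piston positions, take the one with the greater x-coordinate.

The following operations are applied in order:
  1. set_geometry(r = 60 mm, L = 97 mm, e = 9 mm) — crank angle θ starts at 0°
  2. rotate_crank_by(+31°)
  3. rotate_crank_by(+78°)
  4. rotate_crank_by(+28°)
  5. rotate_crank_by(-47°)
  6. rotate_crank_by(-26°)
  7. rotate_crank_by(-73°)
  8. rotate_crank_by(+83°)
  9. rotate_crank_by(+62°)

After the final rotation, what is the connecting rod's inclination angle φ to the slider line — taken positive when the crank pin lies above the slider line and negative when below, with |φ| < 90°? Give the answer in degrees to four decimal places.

set_geometry: r = 60 mm, L = 97 mm, e = 9 mm; θ ← 0°
rotate_crank_by(+31°): θ ← 0° +31° = 31°
rotate_crank_by(+78°): θ ← 31° +78° = 109°
rotate_crank_by(+28°): θ ← 109° +28° = 137°
rotate_crank_by(-47°): θ ← 137° -47° = 90°
rotate_crank_by(-26°): θ ← 90° -26° = 64°
rotate_crank_by(-73°): θ ← 64° -73° = -9°
rotate_crank_by(+83°): θ ← -9° +83° = 74°
rotate_crank_by(+62°): θ ← 74° +62° = 136°
crank pin P = (r cos θ, r sin θ) = (-43.160388, 41.679502)
h = r sin θ − e = 41.679502 − 9 = 32.679502
sin φ = h / L = 32.679502 / 97 = 0.33690208
φ = arcsin(0.33690208) = 19.688244°

19.6882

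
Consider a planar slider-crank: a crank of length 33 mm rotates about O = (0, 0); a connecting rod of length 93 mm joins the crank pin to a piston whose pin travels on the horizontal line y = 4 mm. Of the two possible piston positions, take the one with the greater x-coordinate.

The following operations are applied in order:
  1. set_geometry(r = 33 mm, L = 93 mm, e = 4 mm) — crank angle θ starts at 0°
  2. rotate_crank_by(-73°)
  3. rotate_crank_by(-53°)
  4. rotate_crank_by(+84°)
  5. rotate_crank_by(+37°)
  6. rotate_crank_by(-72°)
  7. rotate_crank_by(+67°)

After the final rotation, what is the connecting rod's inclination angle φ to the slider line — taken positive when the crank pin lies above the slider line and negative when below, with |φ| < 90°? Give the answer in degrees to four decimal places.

set_geometry: r = 33 mm, L = 93 mm, e = 4 mm; θ ← 0°
rotate_crank_by(-73°): θ ← 0° -73° = -73°
rotate_crank_by(-53°): θ ← -73° -53° = -126°
rotate_crank_by(+84°): θ ← -126° +84° = -42°
rotate_crank_by(+37°): θ ← -42° +37° = -5°
rotate_crank_by(-72°): θ ← -5° -72° = -77°
rotate_crank_by(+67°): θ ← -77° +67° = -10°
crank pin P = (r cos θ, r sin θ) = (32.498656, -5.730390)
h = r sin θ − e = -5.730390 − 4 = -9.730390
sin φ = h / L = -9.730390 / 93 = -0.10462785
φ = arcsin(-0.10462785) = -6.005726°

-6.0057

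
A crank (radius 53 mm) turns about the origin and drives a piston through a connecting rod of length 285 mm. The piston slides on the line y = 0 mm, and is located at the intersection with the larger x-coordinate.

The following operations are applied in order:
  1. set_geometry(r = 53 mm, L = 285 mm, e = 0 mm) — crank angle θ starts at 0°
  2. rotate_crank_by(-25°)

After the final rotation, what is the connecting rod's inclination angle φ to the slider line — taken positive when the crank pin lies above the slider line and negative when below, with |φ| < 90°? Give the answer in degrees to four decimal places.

-4.5076

set_geometry: r = 53 mm, L = 285 mm, e = 0 mm; θ ← 0°
rotate_crank_by(-25°): θ ← 0° -25° = -25°
crank pin P = (r cos θ, r sin θ) = (48.034313, -22.398768)
h = r sin θ − e = -22.398768 − 0 = -22.398768
sin φ = h / L = -22.398768 / 285 = -0.07859217
φ = arcsin(-0.07859217) = -4.507648°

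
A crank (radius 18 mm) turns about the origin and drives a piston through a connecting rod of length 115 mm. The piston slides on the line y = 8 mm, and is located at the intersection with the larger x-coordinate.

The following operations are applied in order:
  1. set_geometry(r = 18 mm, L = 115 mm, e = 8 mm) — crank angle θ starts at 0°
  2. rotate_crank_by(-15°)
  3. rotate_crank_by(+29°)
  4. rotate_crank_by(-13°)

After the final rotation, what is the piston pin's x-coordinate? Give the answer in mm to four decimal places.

set_geometry: r = 18 mm, L = 115 mm, e = 8 mm; θ ← 0°
rotate_crank_by(-15°): θ ← 0° -15° = -15°
rotate_crank_by(+29°): θ ← -15° +29° = 14°
rotate_crank_by(-13°): θ ← 14° -13° = 1°
crank pin P = (r cos θ, r sin θ) = (17.997259, 0.314143)
h = r sin θ − e = 0.314143 − 8 = -7.685857
x = r cos θ + √(L² − h²) = 17.997259 + √(13225.0 − 59.0724) = 17.997259 + 114.742876 = 132.740135

132.7401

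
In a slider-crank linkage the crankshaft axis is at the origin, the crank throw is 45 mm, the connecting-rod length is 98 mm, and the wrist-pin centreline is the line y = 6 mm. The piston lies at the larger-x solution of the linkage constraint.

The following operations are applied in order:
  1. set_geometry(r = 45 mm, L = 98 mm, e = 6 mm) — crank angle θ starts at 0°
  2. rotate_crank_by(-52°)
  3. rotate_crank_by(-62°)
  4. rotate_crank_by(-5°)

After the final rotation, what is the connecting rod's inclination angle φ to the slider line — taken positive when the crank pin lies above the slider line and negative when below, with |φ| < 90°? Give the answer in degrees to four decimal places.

-27.5702

set_geometry: r = 45 mm, L = 98 mm, e = 6 mm; θ ← 0°
rotate_crank_by(-52°): θ ← 0° -52° = -52°
rotate_crank_by(-62°): θ ← -52° -62° = -114°
rotate_crank_by(-5°): θ ← -114° -5° = -119°
crank pin P = (r cos θ, r sin θ) = (-21.816433, -39.357887)
h = r sin θ − e = -39.357887 − 6 = -45.357887
sin φ = h / L = -45.357887 / 98 = -0.46283558
φ = arcsin(-0.46283558) = -27.570234°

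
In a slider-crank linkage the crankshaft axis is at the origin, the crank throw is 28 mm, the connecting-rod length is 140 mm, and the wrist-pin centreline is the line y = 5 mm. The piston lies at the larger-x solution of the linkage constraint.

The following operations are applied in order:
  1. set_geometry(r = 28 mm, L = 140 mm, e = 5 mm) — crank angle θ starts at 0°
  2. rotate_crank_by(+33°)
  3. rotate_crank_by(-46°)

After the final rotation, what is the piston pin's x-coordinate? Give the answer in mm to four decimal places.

166.8257

set_geometry: r = 28 mm, L = 140 mm, e = 5 mm; θ ← 0°
rotate_crank_by(+33°): θ ← 0° +33° = 33°
rotate_crank_by(-46°): θ ← 33° -46° = -13°
crank pin P = (r cos θ, r sin θ) = (27.282362, -6.298630)
h = r sin θ − e = -6.298630 − 5 = -11.298630
x = r cos θ + √(L² − h²) = 27.282362 + √(19600.0 − 127.6590) = 27.282362 + 139.543330 = 166.825692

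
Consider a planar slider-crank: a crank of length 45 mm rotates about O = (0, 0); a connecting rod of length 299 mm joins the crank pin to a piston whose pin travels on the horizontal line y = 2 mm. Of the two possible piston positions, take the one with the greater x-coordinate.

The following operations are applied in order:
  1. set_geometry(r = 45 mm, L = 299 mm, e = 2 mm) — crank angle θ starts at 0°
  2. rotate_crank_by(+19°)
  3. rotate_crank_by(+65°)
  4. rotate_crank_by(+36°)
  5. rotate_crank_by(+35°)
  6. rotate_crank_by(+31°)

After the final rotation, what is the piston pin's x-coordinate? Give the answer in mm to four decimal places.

set_geometry: r = 45 mm, L = 299 mm, e = 2 mm; θ ← 0°
rotate_crank_by(+19°): θ ← 0° +19° = 19°
rotate_crank_by(+65°): θ ← 19° +65° = 84°
rotate_crank_by(+36°): θ ← 84° +36° = 120°
rotate_crank_by(+35°): θ ← 120° +35° = 155°
rotate_crank_by(+31°): θ ← 155° +31° = 186°
crank pin P = (r cos θ, r sin θ) = (-44.753485, -4.703781)
h = r sin θ − e = -4.703781 − 2 = -6.703781
x = r cos θ + √(L² − h²) = -44.753485 + √(89401.0 − 44.9407) = -44.753485 + 298.924839 = 254.171354

254.1714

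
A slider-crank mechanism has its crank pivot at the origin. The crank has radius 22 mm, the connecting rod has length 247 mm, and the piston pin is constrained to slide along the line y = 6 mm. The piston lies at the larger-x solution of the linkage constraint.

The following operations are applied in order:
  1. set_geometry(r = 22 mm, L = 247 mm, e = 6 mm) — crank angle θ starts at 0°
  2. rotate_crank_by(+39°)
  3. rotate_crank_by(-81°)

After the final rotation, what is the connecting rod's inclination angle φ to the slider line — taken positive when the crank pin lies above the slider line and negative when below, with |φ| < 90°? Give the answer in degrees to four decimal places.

set_geometry: r = 22 mm, L = 247 mm, e = 6 mm; θ ← 0°
rotate_crank_by(+39°): θ ← 0° +39° = 39°
rotate_crank_by(-81°): θ ← 39° -81° = -42°
crank pin P = (r cos θ, r sin θ) = (16.349186, -14.720873)
h = r sin θ − e = -14.720873 − 6 = -20.720873
sin φ = h / L = -20.720873 / 247 = -0.08389018
φ = arcsin(-0.08389018) = -4.812209°

-4.8122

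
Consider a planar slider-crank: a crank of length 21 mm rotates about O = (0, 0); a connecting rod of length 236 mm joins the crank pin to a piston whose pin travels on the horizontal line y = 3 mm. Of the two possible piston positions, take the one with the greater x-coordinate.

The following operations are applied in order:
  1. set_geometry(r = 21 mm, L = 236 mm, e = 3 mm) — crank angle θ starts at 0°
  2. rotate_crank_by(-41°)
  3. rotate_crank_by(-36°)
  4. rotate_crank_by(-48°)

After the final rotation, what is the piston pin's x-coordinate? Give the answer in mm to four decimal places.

223.0886

set_geometry: r = 21 mm, L = 236 mm, e = 3 mm; θ ← 0°
rotate_crank_by(-41°): θ ← 0° -41° = -41°
rotate_crank_by(-36°): θ ← -41° -36° = -77°
rotate_crank_by(-48°): θ ← -77° -48° = -125°
crank pin P = (r cos θ, r sin θ) = (-12.045105, -17.202193)
h = r sin θ − e = -17.202193 − 3 = -20.202193
x = r cos θ + √(L² − h²) = -12.045105 + √(55696.0 − 408.1286) = -12.045105 + 235.133731 = 223.088626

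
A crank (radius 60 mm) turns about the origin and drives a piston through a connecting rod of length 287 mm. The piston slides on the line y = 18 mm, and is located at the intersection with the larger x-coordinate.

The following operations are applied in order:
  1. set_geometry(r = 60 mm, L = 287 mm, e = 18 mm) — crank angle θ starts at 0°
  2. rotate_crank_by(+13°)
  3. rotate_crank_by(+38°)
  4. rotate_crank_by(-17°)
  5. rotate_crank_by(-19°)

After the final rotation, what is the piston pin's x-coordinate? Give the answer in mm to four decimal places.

set_geometry: r = 60 mm, L = 287 mm, e = 18 mm; θ ← 0°
rotate_crank_by(+13°): θ ← 0° +13° = 13°
rotate_crank_by(+38°): θ ← 13° +38° = 51°
rotate_crank_by(-17°): θ ← 51° -17° = 34°
rotate_crank_by(-19°): θ ← 34° -19° = 15°
crank pin P = (r cos θ, r sin θ) = (57.955550, 15.529143)
h = r sin θ − e = 15.529143 − 18 = -2.470857
x = r cos θ + √(L² − h²) = 57.955550 + √(82369.0 − 6.1051) = 57.955550 + 286.989364 = 344.944913

344.9449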